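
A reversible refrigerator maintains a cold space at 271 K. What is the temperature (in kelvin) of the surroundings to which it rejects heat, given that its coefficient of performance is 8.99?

COP_R = T_C/(T_H − T_C) ⇒ T_H = T_C·(1 + 1/COP_R) = 271.00 × (1 + 1/8.99) = 301.1 K.

T_H ≈ 301.1 K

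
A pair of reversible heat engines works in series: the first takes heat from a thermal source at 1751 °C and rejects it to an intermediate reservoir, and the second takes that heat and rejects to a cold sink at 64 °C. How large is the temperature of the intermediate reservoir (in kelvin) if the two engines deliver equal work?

T_m ≈ 1180 K

T_H = 1751 °C → 1751 + 273.15 = 2024.15 K.
T_C = 64 °C → 64 + 273.15 = 337.15 K.
For reversible stages Q_m = Q_H·(T_m/T_H). Setting W₁ = Q_H(1 − T_m/T_H) equal to W₂ = Q_m(1 − T_C/T_m) = Q_H·(T_m − T_C)/T_H gives T_H − T_m = T_m − T_C, so T_m = (T_H + T_C)/2 = (2024.15 + 337.15)/2 = 1180 K.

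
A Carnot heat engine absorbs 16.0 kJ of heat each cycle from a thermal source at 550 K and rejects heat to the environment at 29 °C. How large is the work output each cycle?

W ≈ 7.21 kJ

T_C = 29 °C → 29 + 273.15 = 302.15 K.
η_rev = 1 − T_C/T_H = 1 − 302.15/550.00 = 0.4506.
W = η·Q_H = 0.4506 × 16.0 = 7.21 kJ.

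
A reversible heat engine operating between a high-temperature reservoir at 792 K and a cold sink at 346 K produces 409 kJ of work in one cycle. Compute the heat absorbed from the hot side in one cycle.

Q_H ≈ 726.3 kJ

Carnot efficiency: η = 1 − T_C/T_H = 1 − 346.00/792.00 = 0.5631.
Q_H = W/η = 409/0.5631 = 726.3 kJ.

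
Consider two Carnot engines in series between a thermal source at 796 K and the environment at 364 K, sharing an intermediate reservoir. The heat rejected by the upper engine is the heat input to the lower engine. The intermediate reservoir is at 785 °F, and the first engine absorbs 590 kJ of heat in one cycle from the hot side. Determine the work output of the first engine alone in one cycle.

T_m = 785 °F → (785 − 32) × 5/9 = 418.33 °C = 691.48 K.
First-stage efficiency η₁ = 1 − T_m/T_H = 1 − 691.48/796.00 = 0.1313.
W₁ = η₁·Q_H = 0.1313 × 590 = 77.47 kJ.

W₁ ≈ 77.47 kJ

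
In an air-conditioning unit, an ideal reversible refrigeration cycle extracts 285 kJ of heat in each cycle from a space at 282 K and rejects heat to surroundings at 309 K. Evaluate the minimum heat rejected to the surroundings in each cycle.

For a reversible cycle Q_H/Q_C = T_H/T_C, so Q_H = Q_C·T_H/T_C = 285 × 309.00/282.00 = 312 kJ.

Q_H ≈ 312 kJ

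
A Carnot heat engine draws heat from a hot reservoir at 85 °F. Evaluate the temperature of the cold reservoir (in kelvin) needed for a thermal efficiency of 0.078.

T_C ≈ 279.0 K

T_H = 85 °F → (85 − 32) × 5/9 = 29.44 °C = 302.59 K.
From η = 1 − T_C/T_H, T_C = T_H·(1 − η) = 302.59 × (1 − 0.078) = 279.0 K.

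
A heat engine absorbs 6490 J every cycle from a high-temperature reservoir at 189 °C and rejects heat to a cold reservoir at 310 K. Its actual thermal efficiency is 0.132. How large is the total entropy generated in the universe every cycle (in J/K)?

ΔS_univ ≈ 4.13 J/K

T_H = 189 °C → 189 + 273.15 = 462.15 K.
W = η·Q_H = 0.132 × 6490 = 856.7 J, so Q_C = Q_H − W = 5633 J.
The hot reservoir loses entropy Q_H/T_H = 6490/462.15 = 14.04 J/K; the cold reservoir gains Q_C/T_C = 5633/310.00 = 18.17 J/K.
ΔS_univ = −Q_H/T_H + Q_C/T_C = 4.13 J/K (> 0, since η = 0.132 < η_Carnot = 0.329).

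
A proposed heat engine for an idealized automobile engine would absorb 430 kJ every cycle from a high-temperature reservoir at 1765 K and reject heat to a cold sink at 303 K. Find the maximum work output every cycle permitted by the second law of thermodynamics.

W_max ≈ 356.2 kJ

By the Carnot theorem, η_max = 1 − T_C/T_H = 1 − 303.00/1765.00 = 0.8283.
W_max = η_max · Q_H = 0.8283 × 430 = 356.2 kJ.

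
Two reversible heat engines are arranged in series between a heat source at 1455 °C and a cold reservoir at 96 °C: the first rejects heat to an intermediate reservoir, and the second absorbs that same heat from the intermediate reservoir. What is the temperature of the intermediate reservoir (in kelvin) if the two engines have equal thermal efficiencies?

T_H = 1455 °C → 1455 + 273.15 = 1728.15 K.
T_C = 96 °C → 96 + 273.15 = 369.15 K.
Equal efficiencies require 1 − T_m/T_H = 1 − T_C/T_m, i.e. T_m/T_H = T_C/T_m, so T_m = √(T_H·T_C) = √(1728.15 × 369.15) = 798.7 K.

T_m ≈ 798.7 K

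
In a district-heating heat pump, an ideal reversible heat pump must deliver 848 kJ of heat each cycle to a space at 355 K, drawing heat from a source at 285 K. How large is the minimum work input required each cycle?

W_in ≈ 167 kJ

For a reversible heat pump, COP_HP = T_H/(T_H − T_C) = 355.00/70.00 = 5.0714.
W = Q_H/COP_HP = 848/5.0714 = 167 kJ.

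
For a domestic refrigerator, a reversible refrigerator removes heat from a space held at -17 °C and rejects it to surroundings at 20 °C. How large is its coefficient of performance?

COP_R ≈ 6.92

T_H = 20 °C → 20 + 273.15 = 293.15 K.
T_C = -17 °C → -17 + 273.15 = 256.15 K.
COP_R = T_C/(T_H − T_C) = 256.15/(293.15 − 256.15) = 6.92.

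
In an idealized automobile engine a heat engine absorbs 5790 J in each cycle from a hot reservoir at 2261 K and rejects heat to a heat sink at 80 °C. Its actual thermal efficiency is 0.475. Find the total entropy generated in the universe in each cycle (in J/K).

T_C = 80 °C → 80 + 273.15 = 353.15 K.
W = η·Q_H = 0.475 × 5790 = 2750 J, so Q_C = Q_H − W = 3040 J.
Reservoir entropy changes: ΔS_H = −Q_H/T_H = −5790/2261.00 = -2.561 J/K and ΔS_C = +Q_C/T_C = 3040/353.15 = 8.608 J/K.
ΔS_univ = −Q_H/T_H + Q_C/T_C = 6.05 J/K (> 0, since η = 0.475 < η_Carnot = 0.844).

ΔS_univ ≈ 6.05 J/K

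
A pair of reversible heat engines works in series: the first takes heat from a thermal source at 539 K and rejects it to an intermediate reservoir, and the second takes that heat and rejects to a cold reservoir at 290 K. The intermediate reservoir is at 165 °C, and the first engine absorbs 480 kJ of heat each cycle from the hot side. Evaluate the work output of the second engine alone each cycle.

T_m = 165 °C → 165 + 273.15 = 438.15 K.
Heat entering the second stage: Q_m = Q_H·(T_m/T_H) = 480 × 438.15/539.00 = 390 kJ.
Second-stage efficiency η₂ = 1 − T_C/T_m = 1 − 290.00/438.15 = 0.3381, so W₂ = η₂·Q_m = 132 kJ.

W₂ ≈ 132 kJ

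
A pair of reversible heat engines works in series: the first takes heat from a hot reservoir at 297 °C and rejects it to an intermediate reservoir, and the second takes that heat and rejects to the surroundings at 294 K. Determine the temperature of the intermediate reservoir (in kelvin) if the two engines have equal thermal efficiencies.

T_H = 297 °C → 297 + 273.15 = 570.15 K.
Equal efficiencies require 1 − T_m/T_H = 1 − T_C/T_m, i.e. T_m/T_H = T_C/T_m, so T_m = √(T_H·T_C) = √(570.15 × 294.00) = 409.4 K.

T_m ≈ 409.4 K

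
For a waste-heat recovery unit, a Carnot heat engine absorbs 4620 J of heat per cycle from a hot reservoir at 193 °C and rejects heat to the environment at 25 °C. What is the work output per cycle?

W ≈ 1670 J

T_H = 193 °C → 193 + 273.15 = 466.15 K.
T_C = 25 °C → 25 + 273.15 = 298.15 K.
Since the cycle is reversible, η = 1 − T_C/T_H = 1 − 298.15/466.15 = 0.3604.
W = η·Q_H = 0.3604 × 4620 = 1670 J.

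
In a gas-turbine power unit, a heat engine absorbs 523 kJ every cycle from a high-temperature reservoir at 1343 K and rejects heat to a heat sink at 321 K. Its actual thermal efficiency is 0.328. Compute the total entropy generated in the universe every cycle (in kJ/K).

ΔS_univ ≈ 0.705 kJ/K

W = η·Q_H = 0.328 × 523 = 171.5 kJ, so Q_C = Q_H − W = 351.5 kJ.
Reservoir entropy changes: ΔS_H = −Q_H/T_H = −523/1343.00 = -0.3894 kJ/K and ΔS_C = +Q_C/T_C = 351.5/321.00 = 1.095 kJ/K.
ΔS_univ = −Q_H/T_H + Q_C/T_C = 0.705 kJ/K (> 0, since η = 0.328 < η_Carnot = 0.761).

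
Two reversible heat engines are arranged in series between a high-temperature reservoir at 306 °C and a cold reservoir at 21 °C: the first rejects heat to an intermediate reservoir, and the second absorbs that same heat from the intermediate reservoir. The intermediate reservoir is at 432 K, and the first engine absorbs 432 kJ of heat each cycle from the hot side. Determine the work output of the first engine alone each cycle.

T_H = 306 °C → 306 + 273.15 = 579.15 K.
T_C = 21 °C → 21 + 273.15 = 294.15 K.
First-stage efficiency η₁ = 1 − T_m/T_H = 1 − 432.00/579.15 = 0.2541.
W₁ = η₁·Q_H = 0.2541 × 432 = 110 kJ.

W₁ ≈ 110 kJ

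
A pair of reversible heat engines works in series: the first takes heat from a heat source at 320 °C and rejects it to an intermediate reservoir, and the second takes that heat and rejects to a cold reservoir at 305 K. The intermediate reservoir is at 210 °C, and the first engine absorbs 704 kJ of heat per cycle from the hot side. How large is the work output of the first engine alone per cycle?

W₁ ≈ 131 kJ

T_H = 320 °C → 320 + 273.15 = 593.15 K.
T_m = 210 °C → 210 + 273.15 = 483.15 K.
First-stage efficiency η₁ = 1 − T_m/T_H = 1 − 483.15/593.15 = 0.1855.
W₁ = η₁·Q_H = 0.1855 × 704 = 131 kJ.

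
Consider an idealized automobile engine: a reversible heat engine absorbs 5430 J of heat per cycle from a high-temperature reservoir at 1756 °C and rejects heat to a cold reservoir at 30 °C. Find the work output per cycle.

W ≈ 4620 J

T_H = 1756 °C → 1756 + 273.15 = 2029.15 K.
T_C = 30 °C → 30 + 273.15 = 303.15 K.
Carnot efficiency: η = 1 − T_C/T_H = 1 − 303.15/2029.15 = 0.8506.
W = η·Q_H = 0.8506 × 5430 = 4620 J.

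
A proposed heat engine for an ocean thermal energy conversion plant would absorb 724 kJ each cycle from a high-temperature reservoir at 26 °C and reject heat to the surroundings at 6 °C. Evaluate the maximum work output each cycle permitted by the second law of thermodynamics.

T_H = 26 °C → 26 + 273.15 = 299.15 K.
T_C = 6 °C → 6 + 273.15 = 279.15 K.
No engine can exceed the Carnot limit: η_max = 1 − T_C/T_H = 1 − 279.15/299.15 = 0.0669.
W_max = η_max · Q_H = 0.0669 × 724 = 48.40 kJ.

W_max ≈ 48.40 kJ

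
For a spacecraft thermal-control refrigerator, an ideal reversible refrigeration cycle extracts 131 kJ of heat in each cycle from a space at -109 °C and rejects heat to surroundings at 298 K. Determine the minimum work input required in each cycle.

W_in ≈ 107 kJ

T_C = -109 °C → -109 + 273.15 = 164.15 K.
Carnot COP: COP_R = T_C/(T_H − T_C) = 164.15/133.85 = 1.2264.
W = Q_C/COP_R = 131/1.2264 = 107 kJ.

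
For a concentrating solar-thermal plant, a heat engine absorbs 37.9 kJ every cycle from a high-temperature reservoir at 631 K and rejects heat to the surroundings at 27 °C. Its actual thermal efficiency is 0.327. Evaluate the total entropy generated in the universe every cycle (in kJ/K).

T_C = 27 °C → 27 + 273.15 = 300.15 K.
W = η·Q_H = 0.327 × 37.9 = 12.39 kJ, so Q_C = Q_H − W = 25.51 kJ.
Reservoir entropy changes: ΔS_H = −Q_H/T_H = −37.9/631.00 = -0.06006 kJ/K and ΔS_C = +Q_C/T_C = 25.51/300.15 = 0.08498 kJ/K.
ΔS_univ = −Q_H/T_H + Q_C/T_C = 0.02492 kJ/K (> 0, since η = 0.327 < η_Carnot = 0.524).

ΔS_univ ≈ 0.02492 kJ/K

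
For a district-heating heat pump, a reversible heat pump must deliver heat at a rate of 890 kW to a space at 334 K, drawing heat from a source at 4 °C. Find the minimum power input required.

T_C = 4 °C → 4 + 273.15 = 277.15 K.
The Carnot heat-pump COP is COP_HP = T_H/(T_H − T_C) = 334.00/56.85 = 5.8751.
W = Q_H/COP_HP = 890/5.8751 = 151 kW.

Ẇ_in ≈ 151 kW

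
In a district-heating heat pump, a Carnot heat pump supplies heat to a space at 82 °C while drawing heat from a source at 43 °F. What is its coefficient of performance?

T_H = 82 °C → 82 + 273.15 = 355.15 K.
T_C = 43 °F → (43 − 32) × 5/9 = 6.11 °C = 279.26 K.
COP_HP = T_H/(T_H − T_C) = 355.15/(355.15 − 279.26) = 4.680.

COP_HP ≈ 4.680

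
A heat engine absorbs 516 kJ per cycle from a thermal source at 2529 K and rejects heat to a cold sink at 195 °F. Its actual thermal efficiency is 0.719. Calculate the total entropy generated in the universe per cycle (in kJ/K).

ΔS_univ ≈ 0.1946 kJ/K

T_C = 195 °F → (195 − 32) × 5/9 = 90.56 °C = 363.71 K.
W = η·Q_H = 0.719 × 516 = 371.0 kJ, so Q_C = Q_H − W = 145.0 kJ.
The hot reservoir loses entropy Q_H/T_H = 516/2529.00 = 0.2040 kJ/K; the cold reservoir gains Q_C/T_C = 145.0/363.71 = 0.3987 kJ/K.
ΔS_univ = −Q_H/T_H + Q_C/T_C = 0.1946 kJ/K (> 0, since η = 0.719 < η_Carnot = 0.856).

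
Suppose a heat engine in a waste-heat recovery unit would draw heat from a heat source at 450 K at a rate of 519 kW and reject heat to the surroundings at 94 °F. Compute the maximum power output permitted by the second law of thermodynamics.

Ẇ_max ≈ 164 kW

T_C = 94 °F → (94 − 32) × 5/9 = 34.44 °C = 307.59 K.
By the Carnot theorem, η_max = 1 − T_C/T_H = 1 − 307.59/450.00 = 0.3165.
W_max = η_max · Q_H = 0.3165 × 519 = 164 kW.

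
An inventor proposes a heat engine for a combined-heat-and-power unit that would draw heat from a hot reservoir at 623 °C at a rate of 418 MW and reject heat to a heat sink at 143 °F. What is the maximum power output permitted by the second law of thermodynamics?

Ẇ_max ≈ 262 MW

T_H = 623 °C → 623 + 273.15 = 896.15 K.
T_C = 143 °F → (143 − 32) × 5/9 = 61.67 °C = 334.82 K.
The upper bound on efficiency is η_max = 1 − T_C/T_H = 1 − 334.82/896.15 = 0.6264.
W_max = η_max · Q_H = 0.6264 × 418 = 262 MW.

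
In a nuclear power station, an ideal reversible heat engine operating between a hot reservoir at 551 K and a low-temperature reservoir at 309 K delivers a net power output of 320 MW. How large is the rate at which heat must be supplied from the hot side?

Since the cycle is reversible, η = 1 − T_C/T_H = 1 − 309.00/551.00 = 0.4392.
Q_H = W/η = 320/0.4392 = 729 MW.

Q̇_H ≈ 729 MW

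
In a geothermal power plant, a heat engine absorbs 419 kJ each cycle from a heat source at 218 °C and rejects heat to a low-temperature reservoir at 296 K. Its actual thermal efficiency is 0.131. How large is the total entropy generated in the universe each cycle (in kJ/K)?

T_H = 218 °C → 218 + 273.15 = 491.15 K.
W = η·Q_H = 0.131 × 419 = 54.89 kJ, so Q_C = Q_H − W = 364.1 kJ.
Reservoir entropy changes: ΔS_H = −Q_H/T_H = −419/491.15 = -0.8531 kJ/K and ΔS_C = +Q_C/T_C = 364.1/296.00 = 1.230 kJ/K.
ΔS_univ = −Q_H/T_H + Q_C/T_C = 0.3770 kJ/K (> 0, since η = 0.131 < η_Carnot = 0.397).

ΔS_univ ≈ 0.3770 kJ/K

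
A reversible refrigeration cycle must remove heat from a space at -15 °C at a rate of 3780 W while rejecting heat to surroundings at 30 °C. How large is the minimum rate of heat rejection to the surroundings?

Q̇_H ≈ 4440 W

T_H = 30 °C → 30 + 273.15 = 303.15 K.
T_C = -15 °C → -15 + 273.15 = 258.15 K.
For a reversible cycle Q_H/Q_C = T_H/T_C, so Q_H = Q_C·T_H/T_C = 3780 × 303.15/258.15 = 4440 W.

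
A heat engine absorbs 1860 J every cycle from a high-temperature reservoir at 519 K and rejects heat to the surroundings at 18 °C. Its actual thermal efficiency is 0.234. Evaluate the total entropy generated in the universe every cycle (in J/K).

ΔS_univ ≈ 1.31 J/K

T_C = 18 °C → 18 + 273.15 = 291.15 K.
W = η·Q_H = 0.234 × 1860 = 435.2 J, so Q_C = Q_H − W = 1425 J.
Entropy balance on the reservoirs: −Q_H/T_H = -3.584 J/K, +Q_C/T_C = 4.894 J/K.
ΔS_univ = −Q_H/T_H + Q_C/T_C = 1.31 J/K (> 0, since η = 0.234 < η_Carnot = 0.439).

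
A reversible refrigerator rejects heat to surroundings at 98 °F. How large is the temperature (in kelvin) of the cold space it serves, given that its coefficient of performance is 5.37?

T_C ≈ 261 K

T_H = 98 °F → (98 − 32) × 5/9 = 36.67 °C = 309.82 K.
COP_R = T_C/(T_H − T_C) ⇒ T_C = T_H·COP_R/(1 + COP_R) = 309.82 × 5.37/(1 + 5.37) = 261 K.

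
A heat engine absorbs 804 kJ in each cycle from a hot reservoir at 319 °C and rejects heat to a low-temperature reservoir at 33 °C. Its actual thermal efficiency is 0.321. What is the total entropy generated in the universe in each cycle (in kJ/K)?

T_H = 319 °C → 319 + 273.15 = 592.15 K.
T_C = 33 °C → 33 + 273.15 = 306.15 K.
W = η·Q_H = 0.321 × 804 = 258.1 kJ, so Q_C = Q_H − W = 545.9 kJ.
The hot reservoir loses entropy Q_H/T_H = 804/592.15 = 1.358 kJ/K; the cold reservoir gains Q_C/T_C = 545.9/306.15 = 1.783 kJ/K.
ΔS_univ = −Q_H/T_H + Q_C/T_C = 0.4254 kJ/K (> 0, since η = 0.321 < η_Carnot = 0.483).

ΔS_univ ≈ 0.4254 kJ/K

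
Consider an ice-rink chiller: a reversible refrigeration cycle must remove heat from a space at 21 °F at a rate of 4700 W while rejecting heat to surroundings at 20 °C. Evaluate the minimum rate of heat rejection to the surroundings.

Q̇_H ≈ 5160 W

T_H = 20 °C → 20 + 273.15 = 293.15 K.
T_C = 21 °F → (21 − 32) × 5/9 = -6.11 °C = 267.04 K.
For a reversible cycle Q_H/Q_C = T_H/T_C, so Q_H = Q_C·T_H/T_C = 4700 × 293.15/267.04 = 5160 W.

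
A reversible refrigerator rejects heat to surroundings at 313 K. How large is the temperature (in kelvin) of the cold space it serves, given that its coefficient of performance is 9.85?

T_C ≈ 284.2 K

COP_R = T_C/(T_H − T_C) ⇒ T_C = T_H·COP_R/(1 + COP_R) = 313.00 × 9.85/(1 + 9.85) = 284.2 K.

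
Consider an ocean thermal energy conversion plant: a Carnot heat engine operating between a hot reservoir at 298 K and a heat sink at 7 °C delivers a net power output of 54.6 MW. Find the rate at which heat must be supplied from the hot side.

Q̇_H ≈ 912 MW

T_C = 7 °C → 7 + 273.15 = 280.15 K.
Since the cycle is reversible, η = 1 − T_C/T_H = 1 − 280.15/298.00 = 0.0599.
Q_H = W/η = 54.6/0.0599 = 912 MW.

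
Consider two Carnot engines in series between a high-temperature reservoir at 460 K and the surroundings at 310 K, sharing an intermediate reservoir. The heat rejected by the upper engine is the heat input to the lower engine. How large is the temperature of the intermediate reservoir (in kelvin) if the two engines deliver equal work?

For reversible stages Q_m = Q_H·(T_m/T_H). Setting W₁ = Q_H(1 − T_m/T_H) equal to W₂ = Q_m(1 − T_C/T_m) = Q_H·(T_m − T_C)/T_H gives T_H − T_m = T_m − T_C, so T_m = (T_H + T_C)/2 = (460.00 + 310.00)/2 = 385 K.

T_m ≈ 385 K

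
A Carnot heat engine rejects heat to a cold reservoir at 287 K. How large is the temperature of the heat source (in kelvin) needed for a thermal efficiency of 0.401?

From η = 1 − T_C/T_H, solving for T_H gives T_H = T_C/(1 − η) = 287.00/(1 − 0.401) = 479 K.

T_H ≈ 479 K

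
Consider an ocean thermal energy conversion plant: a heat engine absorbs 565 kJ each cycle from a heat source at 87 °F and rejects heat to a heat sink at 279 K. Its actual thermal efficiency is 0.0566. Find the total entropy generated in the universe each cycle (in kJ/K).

ΔS_univ ≈ 0.0501 kJ/K

T_H = 87 °F → (87 − 32) × 5/9 = 30.56 °C = 303.71 K.
W = η·Q_H = 0.0566 × 565 = 31.98 kJ, so Q_C = Q_H − W = 533.0 kJ.
Entropy balance on the reservoirs: −Q_H/T_H = -1.860 kJ/K, +Q_C/T_C = 1.910 kJ/K.
ΔS_univ = −Q_H/T_H + Q_C/T_C = 0.0501 kJ/K (> 0, since η = 0.0566 < η_Carnot = 0.081).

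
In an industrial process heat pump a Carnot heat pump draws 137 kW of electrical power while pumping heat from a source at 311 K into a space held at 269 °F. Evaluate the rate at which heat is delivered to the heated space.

Q̇_H ≈ 591.2 kW

T_H = 269 °F → (269 − 32) × 5/9 = 131.67 °C = 404.82 K.
The Carnot heat-pump COP is COP_HP = T_H/(T_H − T_C) = 404.82/93.82 = 4.3150.
Q_H = COP_HP · W = 4.3150 × 137 = 591.2 kW.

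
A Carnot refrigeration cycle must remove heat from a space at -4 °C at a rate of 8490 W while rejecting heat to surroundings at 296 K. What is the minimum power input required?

T_C = -4 °C → -4 + 273.15 = 269.15 K.
For a reversible refrigerator, COP_R = T_C/(T_H − T_C) = 269.15/26.85 = 10.0242.
W = Q_C/COP_R = 8490/10.0242 = 846.9 W.

Ẇ_in ≈ 846.9 W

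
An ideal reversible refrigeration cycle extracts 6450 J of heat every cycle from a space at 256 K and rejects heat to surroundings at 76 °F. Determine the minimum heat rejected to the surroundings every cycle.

T_H = 76 °F → (76 − 32) × 5/9 = 24.44 °C = 297.59 K.
For a reversible cycle Q_H/Q_C = T_H/T_C, so Q_H = Q_C·T_H/T_C = 6450 × 297.59/256.00 = 7500 J.

Q_H ≈ 7500 J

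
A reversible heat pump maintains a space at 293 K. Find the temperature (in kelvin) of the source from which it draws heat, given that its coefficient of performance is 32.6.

T_C ≈ 284.0 K

COP_HP = T_H/(T_H − T_C) ⇒ T_C = T_H·(COP_HP − 1)/COP_HP = 293.00 × (32.6 − 1)/32.6 = 284.0 K.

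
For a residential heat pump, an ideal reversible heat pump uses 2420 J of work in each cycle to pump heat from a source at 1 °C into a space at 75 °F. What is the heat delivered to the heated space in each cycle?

Q_H ≈ 31400 J

T_H = 75 °F → (75 − 32) × 5/9 = 23.89 °C = 297.04 K.
T_C = 1 °C → 1 + 273.15 = 274.15 K.
The Carnot heat-pump COP is COP_HP = T_H/(T_H − T_C) = 297.04/22.89 = 12.9774.
Q_H = COP_HP · W = 12.9774 × 2420 = 31400 J.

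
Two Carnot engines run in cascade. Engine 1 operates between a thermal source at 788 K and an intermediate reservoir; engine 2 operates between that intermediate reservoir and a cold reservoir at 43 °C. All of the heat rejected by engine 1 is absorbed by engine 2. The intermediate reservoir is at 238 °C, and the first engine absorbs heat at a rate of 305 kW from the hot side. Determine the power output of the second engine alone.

T_C = 43 °C → 43 + 273.15 = 316.15 K.
T_m = 238 °C → 238 + 273.15 = 511.15 K.
Heat entering the second stage: Q_m = Q_H·(T_m/T_H) = 305 × 511.15/788.00 = 198 kW.
Second-stage efficiency η₂ = 1 − T_C/T_m = 1 − 316.15/511.15 = 0.3815, so W₂ = η₂·Q_m = 75.5 kW.

Ẇ₂ ≈ 75.5 kW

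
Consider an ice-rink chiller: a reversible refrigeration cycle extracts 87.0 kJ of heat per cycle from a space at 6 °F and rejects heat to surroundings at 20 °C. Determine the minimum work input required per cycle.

W_in ≈ 11.6 kJ

T_H = 20 °C → 20 + 273.15 = 293.15 K.
T_C = 6 °F → (6 − 32) × 5/9 = -14.44 °C = 258.71 K.
COP_R = T_C/(T_H − T_C) = 258.71/34.44 = 7.5108.
W = Q_C/COP_R = 87.0/7.5108 = 11.6 kJ.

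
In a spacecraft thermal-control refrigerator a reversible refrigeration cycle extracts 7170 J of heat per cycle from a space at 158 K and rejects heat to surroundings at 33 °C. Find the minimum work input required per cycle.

T_H = 33 °C → 33 + 273.15 = 306.15 K.
The reversible coefficient of performance is COP_R = T_C/(T_H − T_C) = 158.00/148.15 = 1.0665.
W = Q_C/COP_R = 7170/1.0665 = 6720 J.

W_in ≈ 6720 J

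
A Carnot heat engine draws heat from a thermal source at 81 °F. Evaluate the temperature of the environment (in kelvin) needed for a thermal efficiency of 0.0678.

T_C ≈ 280.0 K

T_H = 81 °F → (81 − 32) × 5/9 = 27.22 °C = 300.37 K.
From η = 1 − T_C/T_H, T_C = T_H·(1 − η) = 300.37 × (1 − 0.0678) = 280.0 K.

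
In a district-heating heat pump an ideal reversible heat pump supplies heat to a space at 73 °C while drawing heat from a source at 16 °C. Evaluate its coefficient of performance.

T_H = 73 °C → 73 + 273.15 = 346.15 K.
T_C = 16 °C → 16 + 273.15 = 289.15 K.
The Carnot heat-pump COP is COP_HP = T_H/(T_H − T_C) = 346.15/(346.15 − 289.15) = 6.073.

COP_HP ≈ 6.073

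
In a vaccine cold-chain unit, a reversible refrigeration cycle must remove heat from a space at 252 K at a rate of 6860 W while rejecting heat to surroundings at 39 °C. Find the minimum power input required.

Ẇ_in ≈ 1640 W

T_H = 39 °C → 39 + 273.15 = 312.15 K.
COP_R = T_C/(T_H − T_C) = 252.00/60.15 = 4.1895.
W = Q_C/COP_R = 6860/4.1895 = 1640 W.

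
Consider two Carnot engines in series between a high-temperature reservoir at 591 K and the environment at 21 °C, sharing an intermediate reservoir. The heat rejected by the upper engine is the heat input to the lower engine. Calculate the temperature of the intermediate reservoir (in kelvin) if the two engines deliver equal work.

T_m ≈ 443 K

T_C = 21 °C → 21 + 273.15 = 294.15 K.
For reversible stages Q_m = Q_H·(T_m/T_H). Setting W₁ = Q_H(1 − T_m/T_H) equal to W₂ = Q_m(1 − T_C/T_m) = Q_H·(T_m − T_C)/T_H gives T_H − T_m = T_m − T_C, so T_m = (T_H + T_C)/2 = (591.00 + 294.15)/2 = 443 K.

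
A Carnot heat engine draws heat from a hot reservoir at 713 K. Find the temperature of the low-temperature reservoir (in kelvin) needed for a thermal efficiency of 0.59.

T_C ≈ 292.3 K

From η = 1 − T_C/T_H, T_C = T_H·(1 − η) = 713.00 × (1 − 0.59) = 292.3 K.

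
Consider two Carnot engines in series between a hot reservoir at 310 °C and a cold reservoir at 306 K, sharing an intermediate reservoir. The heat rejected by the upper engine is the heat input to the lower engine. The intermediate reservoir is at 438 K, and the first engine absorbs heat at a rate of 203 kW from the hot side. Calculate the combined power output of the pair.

T_H = 310 °C → 310 + 273.15 = 583.15 K.
Two reversible stages in series are equivalent to a single Carnot engine between T_H and T_C, so η_total = 1 − T_C/T_H = 1 − 306.00/583.15 = 0.4753.
W_total = η_total · Q_H = 0.4753 × 203 = 96.5 kW.

Ẇ_total ≈ 96.5 kW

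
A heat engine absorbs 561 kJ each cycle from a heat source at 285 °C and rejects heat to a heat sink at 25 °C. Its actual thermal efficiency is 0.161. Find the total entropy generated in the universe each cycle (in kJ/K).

T_H = 285 °C → 285 + 273.15 = 558.15 K.
T_C = 25 °C → 25 + 273.15 = 298.15 K.
W = η·Q_H = 0.161 × 561 = 90.32 kJ, so Q_C = Q_H − W = 470.7 kJ.
Entropy balance on the reservoirs: −Q_H/T_H = -1.005 kJ/K, +Q_C/T_C = 1.579 kJ/K.
ΔS_univ = −Q_H/T_H + Q_C/T_C = 0.574 kJ/K (> 0, since η = 0.161 < η_Carnot = 0.466).

ΔS_univ ≈ 0.574 kJ/K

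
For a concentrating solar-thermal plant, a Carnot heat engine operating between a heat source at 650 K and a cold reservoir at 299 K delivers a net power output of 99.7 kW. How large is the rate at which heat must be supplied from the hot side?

Q̇_H ≈ 185 kW

Since the cycle is reversible, η = 1 − T_C/T_H = 1 − 299.00/650.00 = 0.5400.
Q_H = W/η = 99.7/0.5400 = 185 kW.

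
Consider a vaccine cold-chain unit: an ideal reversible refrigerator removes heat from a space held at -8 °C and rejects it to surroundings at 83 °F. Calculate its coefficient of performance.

T_H = 83 °F → (83 − 32) × 5/9 = 28.33 °C = 301.48 K.
T_C = -8 °C → -8 + 273.15 = 265.15 K.
COP_R = T_C/(T_H − T_C) = 265.15/(301.48 − 265.15) = 7.30.

COP_R ≈ 7.30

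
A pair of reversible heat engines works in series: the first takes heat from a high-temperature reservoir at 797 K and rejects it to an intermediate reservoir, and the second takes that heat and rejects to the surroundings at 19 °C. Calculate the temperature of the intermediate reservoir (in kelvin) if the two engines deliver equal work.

T_m ≈ 544.6 K

T_C = 19 °C → 19 + 273.15 = 292.15 K.
For reversible stages Q_m = Q_H·(T_m/T_H). Setting W₁ = Q_H(1 − T_m/T_H) equal to W₂ = Q_m(1 − T_C/T_m) = Q_H·(T_m − T_C)/T_H gives T_H − T_m = T_m − T_C, so T_m = (T_H + T_C)/2 = (797.00 + 292.15)/2 = 544.6 K.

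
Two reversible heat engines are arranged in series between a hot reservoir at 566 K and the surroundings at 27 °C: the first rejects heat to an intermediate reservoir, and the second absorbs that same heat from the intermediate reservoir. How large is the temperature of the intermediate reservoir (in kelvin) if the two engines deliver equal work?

T_m ≈ 433 K

T_C = 27 °C → 27 + 273.15 = 300.15 K.
For reversible stages Q_m = Q_H·(T_m/T_H). Setting W₁ = Q_H(1 − T_m/T_H) equal to W₂ = Q_m(1 − T_C/T_m) = Q_H·(T_m − T_C)/T_H gives T_H − T_m = T_m − T_C, so T_m = (T_H + T_C)/2 = (566.00 + 300.15)/2 = 433 K.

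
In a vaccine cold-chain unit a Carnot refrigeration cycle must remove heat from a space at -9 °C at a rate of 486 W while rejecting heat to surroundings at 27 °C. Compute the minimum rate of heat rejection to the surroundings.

Q̇_H ≈ 552.2 W

T_H = 27 °C → 27 + 273.15 = 300.15 K.
T_C = -9 °C → -9 + 273.15 = 264.15 K.
For a reversible cycle Q_H/Q_C = T_H/T_C, so Q_H = Q_C·T_H/T_C = 486 × 300.15/264.15 = 552.2 W.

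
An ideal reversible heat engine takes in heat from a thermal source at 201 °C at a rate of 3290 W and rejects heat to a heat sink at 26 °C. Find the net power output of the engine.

Ẇ ≈ 1214 W

T_H = 201 °C → 201 + 273.15 = 474.15 K.
T_C = 26 °C → 26 + 273.15 = 299.15 K.
η_rev = 1 − T_C/T_H = 1 − 299.15/474.15 = 0.3691.
W = η·Q_H = 0.3691 × 3290 = 1214 W.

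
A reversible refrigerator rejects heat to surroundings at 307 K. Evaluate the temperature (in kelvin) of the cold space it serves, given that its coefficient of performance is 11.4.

T_C ≈ 282 K

COP_R = T_C/(T_H − T_C) ⇒ T_C = T_H·COP_R/(1 + COP_R) = 307.00 × 11.4/(1 + 11.4) = 282 K.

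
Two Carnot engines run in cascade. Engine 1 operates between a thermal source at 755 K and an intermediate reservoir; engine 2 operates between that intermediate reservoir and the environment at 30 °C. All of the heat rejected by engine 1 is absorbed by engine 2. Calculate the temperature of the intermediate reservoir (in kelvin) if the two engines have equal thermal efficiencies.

T_C = 30 °C → 30 + 273.15 = 303.15 K.
Equal efficiencies require 1 − T_m/T_H = 1 − T_C/T_m, i.e. T_m/T_H = T_C/T_m, so T_m = √(T_H·T_C) = √(755.00 × 303.15) = 478 K.

T_m ≈ 478 K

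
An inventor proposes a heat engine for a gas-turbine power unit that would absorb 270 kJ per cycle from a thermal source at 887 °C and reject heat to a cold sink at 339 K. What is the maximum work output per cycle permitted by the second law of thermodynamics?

T_H = 887 °C → 887 + 273.15 = 1160.15 K.
No engine can exceed the Carnot limit: η_max = 1 − T_C/T_H = 1 − 339.00/1160.15 = 0.7078.
W_max = η_max · Q_H = 0.7078 × 270 = 191 kJ.

W_max ≈ 191 kJ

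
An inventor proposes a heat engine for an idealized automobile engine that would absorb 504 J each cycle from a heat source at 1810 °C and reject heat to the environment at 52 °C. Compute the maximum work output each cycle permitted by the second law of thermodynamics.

T_H = 1810 °C → 1810 + 273.15 = 2083.15 K.
T_C = 52 °C → 52 + 273.15 = 325.15 K.
By the Carnot theorem, η_max = 1 − T_C/T_H = 1 − 325.15/2083.15 = 0.8439.
W_max = η_max · Q_H = 0.8439 × 504 = 425 J.

W_max ≈ 425 J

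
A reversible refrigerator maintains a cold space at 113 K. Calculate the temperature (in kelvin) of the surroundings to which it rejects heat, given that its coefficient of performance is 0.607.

T_H ≈ 299 K

COP_R = T_C/(T_H − T_C) ⇒ T_H = T_C·(1 + 1/COP_R) = 113.00 × (1 + 1/0.607) = 299 K.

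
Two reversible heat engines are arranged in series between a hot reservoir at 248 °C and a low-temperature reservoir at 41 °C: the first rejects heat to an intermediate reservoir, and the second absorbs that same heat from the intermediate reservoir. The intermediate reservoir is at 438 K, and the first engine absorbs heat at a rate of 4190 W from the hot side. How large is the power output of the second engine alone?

T_H = 248 °C → 248 + 273.15 = 521.15 K.
T_C = 41 °C → 41 + 273.15 = 314.15 K.
Heat entering the second stage: Q_m = Q_H·(T_m/T_H) = 4190 × 438.00/521.15 = 3520 W.
Second-stage efficiency η₂ = 1 − T_C/T_m = 1 − 314.15/438.00 = 0.2828, so W₂ = η₂·Q_m = 996 W.

Ẇ₂ ≈ 996 W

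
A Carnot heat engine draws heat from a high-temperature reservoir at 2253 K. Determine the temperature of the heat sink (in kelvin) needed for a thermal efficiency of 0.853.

T_C ≈ 331 K

From η = 1 − T_C/T_H, T_C = T_H·(1 − η) = 2253.00 × (1 − 0.853) = 331 K.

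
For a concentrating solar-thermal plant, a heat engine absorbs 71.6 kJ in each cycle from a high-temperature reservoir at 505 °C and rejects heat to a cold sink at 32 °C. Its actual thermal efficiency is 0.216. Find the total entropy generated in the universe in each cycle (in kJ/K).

ΔS_univ ≈ 0.09194 kJ/K

T_H = 505 °C → 505 + 273.15 = 778.15 K.
T_C = 32 °C → 32 + 273.15 = 305.15 K.
W = η·Q_H = 0.216 × 71.6 = 15.47 kJ, so Q_C = Q_H − W = 56.13 kJ.
Entropy balance on the reservoirs: −Q_H/T_H = -0.09201 kJ/K, +Q_C/T_C = 0.1840 kJ/K.
ΔS_univ = −Q_H/T_H + Q_C/T_C = 0.09194 kJ/K (> 0, since η = 0.216 < η_Carnot = 0.608).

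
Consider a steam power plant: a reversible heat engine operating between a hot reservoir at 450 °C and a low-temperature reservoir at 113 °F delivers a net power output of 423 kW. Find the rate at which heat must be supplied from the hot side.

Q̇_H ≈ 755.3 kW

T_H = 450 °C → 450 + 273.15 = 723.15 K.
T_C = 113 °F → (113 − 32) × 5/9 = 45.00 °C = 318.15 K.
η_rev = 1 − T_C/T_H = 1 − 318.15/723.15 = 0.5600.
Q_H = W/η = 423/0.5600 = 755.3 kW.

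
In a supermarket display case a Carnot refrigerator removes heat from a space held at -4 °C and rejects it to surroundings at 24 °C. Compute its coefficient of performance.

T_H = 24 °C → 24 + 273.15 = 297.15 K.
T_C = -4 °C → -4 + 273.15 = 269.15 K.
Carnot COP: COP_R = T_C/(T_H − T_C) = 269.15/(297.15 − 269.15) = 9.61.

COP_R ≈ 9.61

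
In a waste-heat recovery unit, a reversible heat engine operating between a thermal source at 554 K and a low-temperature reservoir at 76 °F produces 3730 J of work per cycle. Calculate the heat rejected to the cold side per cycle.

Q_C ≈ 4330 J

T_C = 76 °F → (76 − 32) × 5/9 = 24.44 °C = 297.59 K.
Since the cycle is reversible, η = 1 − T_C/T_H = 1 − 297.59/554.00 = 0.4628.
Since Q_C/Q_H = T_C/T_H and Q_H = W/η, Q_C = W·T_C/(T_H − T_C) = 3730 × 297.59/256.41 = 4330 J.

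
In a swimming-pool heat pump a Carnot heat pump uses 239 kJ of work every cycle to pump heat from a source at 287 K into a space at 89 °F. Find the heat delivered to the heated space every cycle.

T_H = 89 °F → (89 − 32) × 5/9 = 31.67 °C = 304.82 K.
The Carnot heat-pump COP is COP_HP = T_H/(T_H − T_C) = 304.82/17.82 = 17.1085.
Q_H = COP_HP · W = 17.1085 × 239 = 4090 kJ.

Q_H ≈ 4090 kJ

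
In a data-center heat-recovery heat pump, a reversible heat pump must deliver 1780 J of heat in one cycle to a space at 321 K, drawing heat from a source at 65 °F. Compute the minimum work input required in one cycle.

W_in ≈ 164 J

T_C = 65 °F → (65 − 32) × 5/9 = 18.33 °C = 291.48 K.
For a reversible heat pump, COP_HP = T_H/(T_H − T_C) = 321.00/29.52 = 10.8752.
W = Q_H/COP_HP = 1780/10.8752 = 164 J.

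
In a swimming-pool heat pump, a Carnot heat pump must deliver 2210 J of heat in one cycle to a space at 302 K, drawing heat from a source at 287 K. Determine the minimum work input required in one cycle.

Reversible heating COP: COP_HP = T_H/(T_H − T_C) = 302.00/15.00 = 20.1333.
W = Q_H/COP_HP = 2210/20.1333 = 110 J.

W_in ≈ 110 J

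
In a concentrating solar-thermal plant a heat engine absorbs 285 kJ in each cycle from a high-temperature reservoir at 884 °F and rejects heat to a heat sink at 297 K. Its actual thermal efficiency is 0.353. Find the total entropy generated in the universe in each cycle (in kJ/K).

T_H = 884 °F → (884 − 32) × 5/9 = 473.33 °C = 746.48 K.
W = η·Q_H = 0.353 × 285 = 100.6 kJ, so Q_C = Q_H − W = 184.4 kJ.
Entropy balance on the reservoirs: −Q_H/T_H = -0.3818 kJ/K, +Q_C/T_C = 0.6209 kJ/K.
ΔS_univ = −Q_H/T_H + Q_C/T_C = 0.2391 kJ/K (> 0, since η = 0.353 < η_Carnot = 0.602).

ΔS_univ ≈ 0.2391 kJ/K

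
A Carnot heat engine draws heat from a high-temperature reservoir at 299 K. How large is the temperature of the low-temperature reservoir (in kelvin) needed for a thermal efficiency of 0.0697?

T_C ≈ 278.2 K

From η = 1 − T_C/T_H, T_C = T_H·(1 − η) = 299.00 × (1 − 0.0697) = 278.2 K.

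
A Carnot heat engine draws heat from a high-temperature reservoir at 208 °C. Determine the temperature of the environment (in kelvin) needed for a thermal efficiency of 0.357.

T_H = 208 °C → 208 + 273.15 = 481.15 K.
From η = 1 − T_C/T_H, T_C = T_H·(1 − η) = 481.15 × (1 − 0.357) = 309.4 K.

T_C ≈ 309.4 K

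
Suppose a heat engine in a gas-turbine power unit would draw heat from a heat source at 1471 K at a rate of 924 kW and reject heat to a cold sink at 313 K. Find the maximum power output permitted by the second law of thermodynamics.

Ẇ_max ≈ 727 kW

By the Carnot theorem, η_max = 1 − T_C/T_H = 1 − 313.00/1471.00 = 0.7872.
W_max = η_max · Q_H = 0.7872 × 924 = 727 kW.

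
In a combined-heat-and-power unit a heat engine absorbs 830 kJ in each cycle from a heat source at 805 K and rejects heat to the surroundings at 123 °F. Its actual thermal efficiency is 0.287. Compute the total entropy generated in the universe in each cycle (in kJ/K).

T_C = 123 °F → (123 − 32) × 5/9 = 50.56 °C = 323.71 K.
W = η·Q_H = 0.287 × 830 = 238.2 kJ, so Q_C = Q_H − W = 591.8 kJ.
Entropy balance on the reservoirs: −Q_H/T_H = -1.031 kJ/K, +Q_C/T_C = 1.828 kJ/K.
ΔS_univ = −Q_H/T_H + Q_C/T_C = 0.797 kJ/K (> 0, since η = 0.287 < η_Carnot = 0.598).

ΔS_univ ≈ 0.797 kJ/K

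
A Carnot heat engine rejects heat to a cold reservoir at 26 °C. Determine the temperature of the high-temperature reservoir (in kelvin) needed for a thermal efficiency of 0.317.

T_H ≈ 438 K

T_C = 26 °C → 26 + 273.15 = 299.15 K.
From η = 1 − T_C/T_H, solving for T_H gives T_H = T_C/(1 − η) = 299.15/(1 − 0.317) = 438 K.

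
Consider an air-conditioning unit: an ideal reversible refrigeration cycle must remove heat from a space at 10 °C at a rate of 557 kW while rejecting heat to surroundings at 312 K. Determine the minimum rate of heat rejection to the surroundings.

T_C = 10 °C → 10 + 273.15 = 283.15 K.
For a reversible cycle Q_H/Q_C = T_H/T_C, so Q_H = Q_C·T_H/T_C = 557 × 312.00/283.15 = 614 kW.

Q̇_H ≈ 614 kW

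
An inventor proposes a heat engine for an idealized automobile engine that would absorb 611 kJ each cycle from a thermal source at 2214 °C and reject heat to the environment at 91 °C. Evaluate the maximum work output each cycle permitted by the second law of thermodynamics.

T_H = 2214 °C → 2214 + 273.15 = 2487.15 K.
T_C = 91 °C → 91 + 273.15 = 364.15 K.
The upper bound on efficiency is η_max = 1 − T_C/T_H = 1 − 364.15/2487.15 = 0.8536.
W_max = η_max · Q_H = 0.8536 × 611 = 522 kJ.

W_max ≈ 522 kJ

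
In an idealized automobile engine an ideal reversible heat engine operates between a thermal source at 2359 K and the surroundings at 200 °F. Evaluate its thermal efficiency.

T_C = 200 °F → (200 − 32) × 5/9 = 93.33 °C = 366.48 K.
For a reversible engine, η = 1 − T_C/T_H = 1 − 366.48/2359.00 = 0.845.

η ≈ 0.845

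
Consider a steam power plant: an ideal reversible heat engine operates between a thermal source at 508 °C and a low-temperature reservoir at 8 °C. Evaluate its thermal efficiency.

η ≈ 0.640

T_H = 508 °C → 508 + 273.15 = 781.15 K.
T_C = 8 °C → 8 + 273.15 = 281.15 K.
Since the cycle is reversible, η = 1 − T_C/T_H = 1 − 281.15/781.15 = 0.640.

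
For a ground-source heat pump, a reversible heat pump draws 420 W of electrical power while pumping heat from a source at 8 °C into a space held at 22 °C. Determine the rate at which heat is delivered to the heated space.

T_H = 22 °C → 22 + 273.15 = 295.15 K.
T_C = 8 °C → 8 + 273.15 = 281.15 K.
The Carnot heat-pump COP is COP_HP = T_H/(T_H − T_C) = 295.15/14.00 = 21.0821.
Q_H = COP_HP · W = 21.0821 × 420 = 8854 W.

Q̇_H ≈ 8854 W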